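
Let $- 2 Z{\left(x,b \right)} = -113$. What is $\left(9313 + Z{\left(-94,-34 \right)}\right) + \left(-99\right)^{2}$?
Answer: $\frac{38341}{2} \approx 19171.0$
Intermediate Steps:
$Z{\left(x,b \right)} = \frac{113}{2}$ ($Z{\left(x,b \right)} = \left(- \frac{1}{2}\right) \left(-113\right) = \frac{113}{2}$)
$\left(9313 + Z{\left(-94,-34 \right)}\right) + \left(-99\right)^{2} = \left(9313 + \frac{113}{2}\right) + \left(-99\right)^{2} = \frac{18739}{2} + 9801 = \frac{38341}{2}$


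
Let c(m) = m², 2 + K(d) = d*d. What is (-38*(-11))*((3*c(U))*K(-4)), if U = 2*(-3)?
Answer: 632016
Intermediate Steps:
K(d) = -2 + d² (K(d) = -2 + d*d = -2 + d²)
U = -6
(-38*(-11))*((3*c(U))*K(-4)) = (-38*(-11))*((3*(-6)²)*(-2 + (-4)²)) = 418*((3*36)*(-2 + 16)) = 418*(108*14) = 418*1512 = 632016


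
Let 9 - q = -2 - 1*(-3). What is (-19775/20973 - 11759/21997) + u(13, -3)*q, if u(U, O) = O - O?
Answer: -681612182/461343081 ≈ -1.4775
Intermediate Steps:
q = 8 (q = 9 - (-2 - 1*(-3)) = 9 - (-2 + 3) = 9 - 1*1 = 9 - 1 = 8)
u(U, O) = 0
(-19775/20973 - 11759/21997) + u(13, -3)*q = (-19775/20973 - 11759/21997) + 0*8 = (-19775*1/20973 - 11759*1/21997) + 0 = (-19775/20973 - 11759/21997) + 0 = -681612182/461343081 + 0 = -681612182/461343081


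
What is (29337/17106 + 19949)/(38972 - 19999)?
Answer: 113758977/108184046 ≈ 1.0515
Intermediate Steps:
(29337/17106 + 19949)/(38972 - 19999) = (29337*(1/17106) + 19949)/18973 = (9779/5702 + 19949)*(1/18973) = (113758977/5702)*(1/18973) = 113758977/108184046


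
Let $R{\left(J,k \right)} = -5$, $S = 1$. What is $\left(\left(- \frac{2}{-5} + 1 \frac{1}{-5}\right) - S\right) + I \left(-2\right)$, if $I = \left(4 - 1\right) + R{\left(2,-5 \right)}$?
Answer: $\frac{16}{5} \approx 3.2$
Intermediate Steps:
$I = -2$ ($I = \left(4 - 1\right) - 5 = 3 - 5 = -2$)
$\left(\left(- \frac{2}{-5} + 1 \frac{1}{-5}\right) - S\right) + I \left(-2\right) = \left(\left(- \frac{2}{-5} + 1 \frac{1}{-5}\right) - 1\right) - -4 = \left(\left(\left(-2\right) \left(- \frac{1}{5}\right) + 1 \left(- \frac{1}{5}\right)\right) - 1\right) + 4 = \left(\left(\frac{2}{5} - \frac{1}{5}\right) - 1\right) + 4 = \left(\frac{1}{5} - 1\right) + 4 = - \frac{4}{5} + 4 = \frac{16}{5}$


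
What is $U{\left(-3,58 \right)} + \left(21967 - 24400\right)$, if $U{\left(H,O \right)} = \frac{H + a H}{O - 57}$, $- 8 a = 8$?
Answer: $-2433$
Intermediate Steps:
$a = -1$ ($a = \left(- \frac{1}{8}\right) 8 = -1$)
$U{\left(H,O \right)} = 0$ ($U{\left(H,O \right)} = \frac{H - H}{O - 57} = \frac{0}{-57 + O} = 0$)
$U{\left(-3,58 \right)} + \left(21967 - 24400\right) = 0 + \left(21967 - 24400\right) = 0 - 2433 = -2433$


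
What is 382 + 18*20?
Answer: 742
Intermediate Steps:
382 + 18*20 = 382 + 360 = 742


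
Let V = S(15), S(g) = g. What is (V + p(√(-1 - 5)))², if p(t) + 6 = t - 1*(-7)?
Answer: (16 + I*√6)² ≈ 250.0 + 78.384*I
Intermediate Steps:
V = 15
p(t) = 1 + t (p(t) = -6 + (t - 1*(-7)) = -6 + (t + 7) = -6 + (7 + t) = 1 + t)
(V + p(√(-1 - 5)))² = (15 + (1 + √(-1 - 5)))² = (15 + (1 + √(-6)))² = (15 + (1 + I*√6))² = (16 + I*√6)²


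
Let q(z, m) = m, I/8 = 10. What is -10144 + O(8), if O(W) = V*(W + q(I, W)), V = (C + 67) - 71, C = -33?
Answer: -10736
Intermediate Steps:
I = 80 (I = 8*10 = 80)
V = -37 (V = (-33 + 67) - 71 = 34 - 71 = -37)
O(W) = -74*W (O(W) = -37*(W + W) = -74*W)
-10144 + O(8) = -10144 - 74*8 = -10144 - 592 = -10736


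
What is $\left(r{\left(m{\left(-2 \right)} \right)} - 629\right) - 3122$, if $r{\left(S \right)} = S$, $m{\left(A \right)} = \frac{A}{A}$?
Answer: $-3750$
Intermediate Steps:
$m{\left(A \right)} = 1$
$\left(r{\left(m{\left(-2 \right)} \right)} - 629\right) - 3122 = \left(1 - 629\right) - 3122 = -628 - 3122 = -3750$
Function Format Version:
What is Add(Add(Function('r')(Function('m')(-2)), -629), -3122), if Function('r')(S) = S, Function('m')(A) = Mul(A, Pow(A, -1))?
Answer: -3750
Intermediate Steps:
Function('m')(A) = 1
Add(Add(Function('r')(Function('m')(-2)), -629), -3122) = Add(Add(1, -629), -3122) = Add(-628, -3122) = -3750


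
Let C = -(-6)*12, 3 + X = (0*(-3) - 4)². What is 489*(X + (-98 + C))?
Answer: -6357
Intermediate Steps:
X = 13 (X = -3 + (0*(-3) - 4)² = -3 + (0 - 4)² = -3 + (-4)² = -3 + 16 = 13)
C = 72 (C = -1*(-72) = 72)
489*(X + (-98 + C)) = 489*(13 + (-98 + 72)) = 489*(13 - 26) = 489*(-13) = -6357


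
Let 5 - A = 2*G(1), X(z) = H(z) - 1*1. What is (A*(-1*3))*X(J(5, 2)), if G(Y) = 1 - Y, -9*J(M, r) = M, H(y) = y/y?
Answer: 0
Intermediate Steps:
H(y) = 1
J(M, r) = -M/9
X(z) = 0 (X(z) = 1 - 1*1 = 1 - 1 = 0)
A = 5 (A = 5 - 2*(1 - 1*1) = 5 - 2*(1 - 1) = 5 - 2*0 = 5 - 1*0 = 5 + 0 = 5)
(A*(-1*3))*X(J(5, 2)) = (5*(-1*3))*0 = (5*(-3))*0 = -15*0 = 0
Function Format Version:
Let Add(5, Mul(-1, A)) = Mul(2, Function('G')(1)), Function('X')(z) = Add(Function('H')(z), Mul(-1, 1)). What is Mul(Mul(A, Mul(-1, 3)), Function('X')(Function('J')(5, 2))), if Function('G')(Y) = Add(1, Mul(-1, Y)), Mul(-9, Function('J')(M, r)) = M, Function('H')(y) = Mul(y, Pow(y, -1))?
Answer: 0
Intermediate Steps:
Function('H')(y) = 1
Function('J')(M, r) = Mul(Rational(-1, 9), M)
Function('X')(z) = 0 (Function('X')(z) = Add(1, Mul(-1, 1)) = Add(1, -1) = 0)
A = 5 (A = Add(5, Mul(-1, Mul(2, Add(1, Mul(-1, 1))))) = Add(5, Mul(-1, Mul(2, Add(1, -1)))) = Add(5, Mul(-1, Mul(2, 0))) = Add(5, Mul(-1, 0)) = Add(5, 0) = 5)
Mul(Mul(A, Mul(-1, 3)), Function('X')(Function('J')(5, 2))) = Mul(Mul(5, Mul(-1, 3)), 0) = Mul(Mul(5, -3), 0) = Mul(-15, 0) = 0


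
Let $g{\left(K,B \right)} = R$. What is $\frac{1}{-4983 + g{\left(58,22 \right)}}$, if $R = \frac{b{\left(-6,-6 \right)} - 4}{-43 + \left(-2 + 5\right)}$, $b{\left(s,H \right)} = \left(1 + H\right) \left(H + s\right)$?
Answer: $- \frac{5}{24922} \approx -0.00020063$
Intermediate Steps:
$R = - \frac{7}{5}$ ($R = \frac{\left(-6 - 6 + \left(-6\right)^{2} - -36\right) - 4}{-43 + \left(-2 + 5\right)} = \frac{\left(-6 - 6 + 36 + 36\right) - 4}{-43 + 3} = \frac{60 - 4}{-40} = 56 \left(- \frac{1}{40}\right) = - \frac{7}{5} \approx -1.4$)
$g{\left(K,B \right)} = - \frac{7}{5}$
$\frac{1}{-4983 + g{\left(58,22 \right)}} = \frac{1}{-4983 - \frac{7}{5}} = \frac{1}{- \frac{24922}{5}} = - \frac{5}{24922}$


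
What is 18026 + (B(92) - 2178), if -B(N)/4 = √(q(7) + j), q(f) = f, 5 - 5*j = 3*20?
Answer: 15848 - 8*I ≈ 15848.0 - 8.0*I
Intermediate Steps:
j = -11 (j = 1 - 3*20/5 = 1 - ⅕*60 = 1 - 12 = -11)
B(N) = -8*I (B(N) = -4*√(7 - 11) = -8*I)
18026 + (B(92) - 2178) = 18026 + (-8*I - 2178) = 18026 + (-2178 - 8*I) = 15848 - 8*I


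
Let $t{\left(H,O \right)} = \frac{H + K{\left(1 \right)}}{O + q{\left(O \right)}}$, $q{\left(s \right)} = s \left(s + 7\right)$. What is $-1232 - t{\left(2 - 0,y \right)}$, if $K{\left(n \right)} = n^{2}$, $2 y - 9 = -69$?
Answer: $- \frac{271041}{220} \approx -1232.0$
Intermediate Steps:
$q{\left(s \right)} = s \left(7 + s\right)$
$y = -30$ ($y = \frac{9}{2} + \frac{1}{2} \left(-69\right) = \frac{9}{2} - \frac{69}{2} = -30$)
$t{\left(H,O \right)} = \frac{1 + H}{O + O \left(7 + O\right)}$ ($t{\left(H,O \right)} = \frac{H + 1^{2}}{O + O \left(7 + O\right)} = \frac{H + 1}{O + O \left(7 + O\right)} = \frac{1 + H}{O + O \left(7 + O\right)}$)
$-1232 - t{\left(2 - 0,y \right)} = -1232 - \frac{1 + \left(2 - 0\right)}{\left(-30\right) \left(8 - 30\right)} = -1232 - - \frac{1 + \left(2 + 0\right)}{30 \left(-22\right)} = -1232 - \left(- \frac{1}{30}\right) \left(- \frac{1}{22}\right) \left(1 + 2\right) = -1232 - \left(- \frac{1}{30}\right) \left(- \frac{1}{22}\right) 3 = -1232 - \frac{1}{220} = - \frac{271041}{220}$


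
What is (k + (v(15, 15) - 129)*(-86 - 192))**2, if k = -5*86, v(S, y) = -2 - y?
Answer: 1612664964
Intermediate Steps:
k = -430
(k + (v(15, 15) - 129)*(-86 - 192))**2 = (-430 + ((-2 - 1*15) - 129)*(-86 - 192))**2 = (-430 + ((-2 - 15) - 129)*(-278))**2 = (-430 + (-17 - 129)*(-278))**2 = (-430 - 146*(-278))**2 = (-430 + 40588)**2 = 40158**2 = 1612664964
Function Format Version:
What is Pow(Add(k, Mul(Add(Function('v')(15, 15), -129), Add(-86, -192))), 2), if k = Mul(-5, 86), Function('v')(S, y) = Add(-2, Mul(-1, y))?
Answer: 1612664964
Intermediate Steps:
k = -430
Pow(Add(k, Mul(Add(Function('v')(15, 15), -129), Add(-86, -192))), 2) = Pow(Add(-430, Mul(Add(Add(-2, Mul(-1, 15)), -129), Add(-86, -192))), 2) = Pow(Add(-430, Mul(Add(Add(-2, -15), -129), -278)), 2) = Pow(Add(-430, Mul(Add(-17, -129), -278)), 2) = Pow(Add(-430, Mul(-146, -278)), 2) = Pow(Add(-430, 40588), 2) = Pow(40158, 2) = 1612664964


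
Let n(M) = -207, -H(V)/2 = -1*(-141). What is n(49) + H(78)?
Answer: -489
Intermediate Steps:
H(V) = -282 (H(V) = -(-2)*(-141) = -2*141 = -282)
n(49) + H(78) = -207 - 282 = -489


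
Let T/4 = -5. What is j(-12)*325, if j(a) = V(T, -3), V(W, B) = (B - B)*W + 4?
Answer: 1300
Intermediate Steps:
T = -20 (T = 4*(-5) = -20)
V(W, B) = 4 (V(W, B) = 0*W + 4 = 0 + 4 = 4)
j(a) = 4
j(-12)*325 = 4*325 = 1300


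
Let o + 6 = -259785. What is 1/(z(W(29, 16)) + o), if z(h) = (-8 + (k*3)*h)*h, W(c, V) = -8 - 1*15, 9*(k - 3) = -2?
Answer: -3/765596 ≈ -3.9185e-6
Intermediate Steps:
o = -259791 (o = -6 - 259785 = -259791)
k = 25/9 (k = 3 + (⅑)*(-2) = 3 - 2/9 = 25/9 ≈ 2.7778)
W(c, V) = -23 (W(c, V) = -8 - 15 = -23)
z(h) = h*(-8 + 25*h/3) (z(h) = (-8 + ((25/9)*3)*h)*h = (-8 + 25*h/3)*h = h*(-8 + 25*h/3))
1/(z(W(29, 16)) + o) = 1/((⅓)*(-23)*(-24 + 25*(-23)) - 259791) = 1/((⅓)*(-23)*(-24 - 575) - 259791) = 1/((⅓)*(-23)*(-599) - 259791) = 1/(13777/3 - 259791) = 1/(-765596/3) = -3/765596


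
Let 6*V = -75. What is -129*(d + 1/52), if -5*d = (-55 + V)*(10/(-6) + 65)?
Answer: -5735469/52 ≈ -1.1030e+5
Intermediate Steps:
V = -25/2 (V = (1/6)*(-75) = -25/2 ≈ -12.500)
d = 855 (d = -(-55 - 25/2)*(10/(-6) + 65)/5 = -(-27)*(10*(-1/6) + 65)/2 = -(-27)*(-5/3 + 65)/2 = -(-27)*190/(2*3) = -1/5*(-4275) = 855)
-129*(d + 1/52) = -129*(855 + 1/52) = -129*44461/52 = -5735469/52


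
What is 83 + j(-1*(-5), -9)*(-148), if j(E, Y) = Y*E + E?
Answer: 6003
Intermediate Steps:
j(E, Y) = E + E*Y (j(E, Y) = E*Y + E = E + E*Y)
83 + j(-1*(-5), -9)*(-148) = 83 + ((-1*(-5))*(1 - 9))*(-148) = 83 + (5*(-8))*(-148) = 83 - 40*(-148) = 83 + 5920 = 6003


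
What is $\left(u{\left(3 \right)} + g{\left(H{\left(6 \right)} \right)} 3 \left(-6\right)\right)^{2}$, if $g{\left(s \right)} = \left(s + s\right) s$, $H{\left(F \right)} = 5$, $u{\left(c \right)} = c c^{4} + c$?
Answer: $427716$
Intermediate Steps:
$u{\left(c \right)} = c + c^{5}$ ($u{\left(c \right)} = c^{5} + c = c + c^{5}$)
$g{\left(s \right)} = 2 s^{2}$ ($g{\left(s \right)} = 2 s s = 2 s^{2}$)
$\left(u{\left(3 \right)} + g{\left(H{\left(6 \right)} \right)} 3 \left(-6\right)\right)^{2} = \left(\left(3 + 3^{5}\right) + 2 \cdot 5^{2} \cdot 3 \left(-6\right)\right)^{2} = \left(\left(3 + 243\right) + 2 \cdot 25 \cdot 3 \left(-6\right)\right)^{2} = \left(246 + 50 \cdot 3 \left(-6\right)\right)^{2} = \left(246 + 150 \left(-6\right)\right)^{2} = \left(246 - 900\right)^{2} = \left(-654\right)^{2} = 427716$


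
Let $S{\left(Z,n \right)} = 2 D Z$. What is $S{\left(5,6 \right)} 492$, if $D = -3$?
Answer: $-14760$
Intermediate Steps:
$S{\left(Z,n \right)} = - 6 Z$ ($S{\left(Z,n \right)} = 2 \left(-3\right) Z = - 6 Z$)
$S{\left(5,6 \right)} 492 = \left(-6\right) 5 \cdot 492 = \left(-30\right) 492 = -14760$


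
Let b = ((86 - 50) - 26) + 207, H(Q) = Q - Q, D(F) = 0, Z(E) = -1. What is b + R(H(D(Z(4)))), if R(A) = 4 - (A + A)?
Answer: 221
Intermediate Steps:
H(Q) = 0
R(A) = 4 - 2*A
b = 217 (b = (36 - 26) + 207 = 10 + 207 = 217)
b + R(H(D(Z(4)))) = 217 + (4 - 2*0) = 217 + (4 + 0) = 217 + 4 = 221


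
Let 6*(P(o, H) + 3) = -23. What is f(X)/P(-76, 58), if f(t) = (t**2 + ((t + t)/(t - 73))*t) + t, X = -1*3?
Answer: -657/779 ≈ -0.84339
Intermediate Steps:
P(o, H) = -41/6 (P(o, H) = -3 + (1/6)*(-23) = -3 - 23/6 = -41/6)
X = -3
f(t) = t + t**2 + 2*t**2/(-73 + t) (f(t) = (t**2 + ((2*t)/(-73 + t))*t) + t = (t**2 + (2*t/(-73 + t))*t) + t = (t**2 + 2*t**2/(-73 + t)) + t = t + t**2 + 2*t**2/(-73 + t))
f(X)/P(-76, 58) = (-3*(-73 + (-3)**2 - 70*(-3))/(-73 - 3))/(-41/6) = -3*(-73 + 9 + 210)/(-76)*(-6/41) = -3*(-1/76)*146*(-6/41) = (219/38)*(-6/41) = -657/779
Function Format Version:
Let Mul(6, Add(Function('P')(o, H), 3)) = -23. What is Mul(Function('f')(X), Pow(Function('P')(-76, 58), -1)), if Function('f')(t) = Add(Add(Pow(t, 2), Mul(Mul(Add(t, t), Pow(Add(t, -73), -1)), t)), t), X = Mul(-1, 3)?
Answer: Rational(-657, 779) ≈ -0.84339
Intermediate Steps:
Function('P')(o, H) = Rational(-41, 6) (Function('P')(o, H) = Add(-3, Mul(Rational(1, 6), -23)) = Add(-3, Rational(-23, 6)) = Rational(-41, 6))
X = -3
Function('f')(t) = Add(t, Pow(t, 2), Mul(2, Pow(t, 2), Pow(Add(-73, t), -1))) (Function('f')(t) = Add(Add(Pow(t, 2), Mul(Mul(Mul(2, t), Pow(Add(-73, t), -1)), t)), t) = Add(Add(Pow(t, 2), Mul(Mul(2, t, Pow(Add(-73, t), -1)), t)), t) = Add(Add(Pow(t, 2), Mul(2, Pow(t, 2), Pow(Add(-73, t), -1))), t) = Add(t, Pow(t, 2), Mul(2, Pow(t, 2), Pow(Add(-73, t), -1))))
Mul(Function('f')(X), Pow(Function('P')(-76, 58), -1)) = Mul(Mul(-3, Pow(Add(-73, -3), -1), Add(-73, Pow(-3, 2), Mul(-70, -3))), Pow(Rational(-41, 6), -1)) = Mul(Mul(-3, Pow(-76, -1), Add(-73, 9, 210)), Rational(-6, 41)) = Mul(Mul(-3, Rational(-1, 76), 146), Rational(-6, 41)) = Mul(Rational(219, 38), Rational(-6, 41)) = Rational(-657, 779)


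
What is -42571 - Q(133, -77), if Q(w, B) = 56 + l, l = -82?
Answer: -42545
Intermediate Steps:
Q(w, B) = -26 (Q(w, B) = 56 - 82 = -26)
-42571 - Q(133, -77) = -42571 - 1*(-26) = -42571 + 26 = -42545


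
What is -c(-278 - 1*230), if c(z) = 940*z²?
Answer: -242580160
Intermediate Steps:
-c(-278 - 1*230) = -940*(-278 - 1*230)² = -940*(-278 - 230)² = -940*(-508)² = -940*258064 = -1*242580160 = -242580160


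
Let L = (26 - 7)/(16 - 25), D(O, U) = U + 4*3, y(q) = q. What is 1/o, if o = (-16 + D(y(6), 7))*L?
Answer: -3/19 ≈ -0.15789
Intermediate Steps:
D(O, U) = 12 + U (D(O, U) = U + 12 = 12 + U)
L = -19/9 (L = 19/(-9) = 19*(-⅑) = -19/9 ≈ -2.1111)
o = -19/3 (o = (-16 + (12 + 7))*(-19/9) = (-16 + 19)*(-19/9) = 3*(-19/9) = -19/3 ≈ -6.3333)
1/o = 1/(-19/3) = -3/19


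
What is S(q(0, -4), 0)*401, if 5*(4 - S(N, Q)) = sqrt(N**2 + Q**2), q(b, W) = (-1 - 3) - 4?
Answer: 4812/5 ≈ 962.40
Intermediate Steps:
q(b, W) = -8 (q(b, W) = -4 - 4 = -8)
S(N, Q) = 4 - sqrt(N**2 + Q**2)/5
S(q(0, -4), 0)*401 = (4 - sqrt((-8)**2 + 0**2)/5)*401 = (4 - sqrt(64 + 0)/5)*401 = (4 - sqrt(64)/5)*401 = (4 - 1/5*8)*401 = (4 - 8/5)*401 = (12/5)*401 = 4812/5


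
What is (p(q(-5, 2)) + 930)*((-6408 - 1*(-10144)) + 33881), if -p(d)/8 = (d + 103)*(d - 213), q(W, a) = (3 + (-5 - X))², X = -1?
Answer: 6670020738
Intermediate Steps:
q(W, a) = 1 (q(W, a) = (3 + (-5 - 1*(-1)))² = (3 + (-5 + 1))² = (3 - 4)² = (-1)² = 1)
p(d) = -8*(-213 + d)*(103 + d) (p(d) = -8*(d + 103)*(d - 213) = -8*(103 + d)*(-213 + d) = -8*(-213 + d)*(103 + d))
(p(q(-5, 2)) + 930)*((-6408 - 1*(-10144)) + 33881) = ((175512 - 8*1² + 880*1) + 930)*((-6408 - 1*(-10144)) + 33881) = ((175512 - 8*1 + 880) + 930)*((-6408 + 10144) + 33881) = ((175512 - 8 + 880) + 930)*(3736 + 33881) = (176384 + 930)*37617 = 177314*37617 = 6670020738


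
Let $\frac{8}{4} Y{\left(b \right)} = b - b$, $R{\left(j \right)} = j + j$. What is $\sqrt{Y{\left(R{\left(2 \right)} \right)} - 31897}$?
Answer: $i \sqrt{31897} \approx 178.6 i$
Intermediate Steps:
$R{\left(j \right)} = 2 j$
$Y{\left(b \right)} = 0$ ($Y{\left(b \right)} = \frac{b - b}{2} = \frac{1}{2} \cdot 0 = 0$)
$\sqrt{Y{\left(R{\left(2 \right)} \right)} - 31897} = \sqrt{0 - 31897} = \sqrt{-31897} = i \sqrt{31897}$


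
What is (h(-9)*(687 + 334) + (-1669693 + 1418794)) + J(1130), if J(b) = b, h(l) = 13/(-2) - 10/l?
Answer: -4594879/18 ≈ -2.5527e+5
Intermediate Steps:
h(l) = -13/2 - 10/l (h(l) = 13*(-½) - 10/l = -13/2 - 10/l)
(h(-9)*(687 + 334) + (-1669693 + 1418794)) + J(1130) = ((-13/2 - 10/(-9))*(687 + 334) + (-1669693 + 1418794)) + 1130 = ((-13/2 - 10*(-⅑))*1021 - 250899) + 1130 = ((-13/2 + 10/9)*1021 - 250899) + 1130 = (-97/18*1021 - 250899) + 1130 = (-99037/18 - 250899) + 1130 = -4615219/18 + 1130 = -4594879/18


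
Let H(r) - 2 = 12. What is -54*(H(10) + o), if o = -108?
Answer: 5076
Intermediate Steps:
H(r) = 14 (H(r) = 2 + 12 = 14)
-54*(H(10) + o) = -54*(14 - 108) = -54*(-94) = 5076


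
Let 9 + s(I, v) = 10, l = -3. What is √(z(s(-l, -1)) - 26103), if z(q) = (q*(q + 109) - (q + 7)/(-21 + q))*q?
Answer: I*√649815/5 ≈ 161.22*I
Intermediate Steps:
s(I, v) = 1 (s(I, v) = -9 + 10 = 1)
z(q) = q*(q*(109 + q) - (7 + q)/(-21 + q)) (z(q) = (q*(109 + q) - (7 + q)/(-21 + q))*q = q*(q*(109 + q) - (7 + q)/(-21 + q)))
√(z(s(-l, -1)) - 26103) = √(1*(-7 + 1³ - 2290*1 + 88*1²)/(-21 + 1) - 26103) = √(1*(-7 + 1 - 2290 + 88*1)/(-20) - 26103) = √(1*(-1/20)*(-7 + 1 - 2290 + 88) - 26103) = √(1*(-1/20)*(-2208) - 26103) = √(552/5 - 26103) = √(-129963/5) = I*√649815/5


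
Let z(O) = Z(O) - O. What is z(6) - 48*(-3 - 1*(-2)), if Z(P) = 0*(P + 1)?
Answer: 42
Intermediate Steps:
Z(P) = 0 (Z(P) = 0*(1 + P) = 0)
z(O) = -O (z(O) = 0 - O = -O)
z(6) - 48*(-3 - 1*(-2)) = -1*6 - 48*(-3 - 1*(-2)) = -6 - 48*(-3 + 2) = -6 - 48*(-1) = -6 + 48 = 42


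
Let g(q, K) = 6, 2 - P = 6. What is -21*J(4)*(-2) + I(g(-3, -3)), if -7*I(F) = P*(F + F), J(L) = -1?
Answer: -246/7 ≈ -35.143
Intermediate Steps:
P = -4 (P = 2 - 1*6 = 2 - 6 = -4)
I(F) = 8*F/7 (I(F) = -(-4)*(F + F)/7 = -(-4)*2*F/7 = -(-8)*F/7 = 8*F/7)
-21*J(4)*(-2) + I(g(-3, -3)) = -(-21)*(-2) + (8/7)*6 = -21*2 + 48/7 = -42 + 48/7 = -246/7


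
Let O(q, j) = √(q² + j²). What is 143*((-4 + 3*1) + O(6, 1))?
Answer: -143 + 143*√37 ≈ 726.83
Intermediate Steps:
O(q, j) = √(j² + q²)
143*((-4 + 3*1) + O(6, 1)) = 143*((-4 + 3*1) + √(1² + 6²)) = 143*((-4 + 3) + √(1 + 36)) = 143*(-1 + √37) = -143 + 143*√37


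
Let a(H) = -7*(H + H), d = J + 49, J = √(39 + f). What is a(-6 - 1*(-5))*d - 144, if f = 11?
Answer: 542 + 70*√2 ≈ 641.00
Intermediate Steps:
J = 5*√2 (J = √(39 + 11) = √50 = 5*√2 ≈ 7.0711)
d = 49 + 5*√2 (d = 5*√2 + 49 = 49 + 5*√2 ≈ 56.071)
a(H) = -14*H
a(-6 - 1*(-5))*d - 144 = (-14*(-6 - 1*(-5)))*(49 + 5*√2) - 144 = (-14*(-6 + 5))*(49 + 5*√2) - 144 = (-14*(-1))*(49 + 5*√2) - 144 = 14*(49 + 5*√2) - 144 = (686 + 70*√2) - 144 = 542 + 70*√2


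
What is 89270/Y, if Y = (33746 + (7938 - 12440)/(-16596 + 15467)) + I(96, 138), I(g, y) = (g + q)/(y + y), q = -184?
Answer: 3477111135/1314566473 ≈ 2.6451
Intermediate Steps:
I(g, y) = (-184 + g)/(2*y) (I(g, y) = (g - 184)/(y + y) = (-184 + g)/((2*y)) = (-184 + g)*(1/(2*y)) = (-184 + g)/(2*y))
Y = 2629132946/77901 (Y = (33746 + (7938 - 12440)/(-16596 + 15467)) + (1/2)*(-184 + 96)/138 = (33746 - 4502/(-1129)) + (1/2)*(1/138)*(-88) = (33746 - 4502*(-1/1129)) - 22/69 = (33746 + 4502/1129) - 22/69 = 38103736/1129 - 22/69 = 2629132946/77901 ≈ 33750.)
89270/Y = 89270/(2629132946/77901) = 89270*(77901/2629132946) = 3477111135/1314566473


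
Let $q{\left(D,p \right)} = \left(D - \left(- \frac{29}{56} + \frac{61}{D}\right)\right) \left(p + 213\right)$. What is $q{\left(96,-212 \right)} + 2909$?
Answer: $\frac{2019281}{672} \approx 3004.9$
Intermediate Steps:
$q{\left(D,p \right)} = \left(213 + p\right) \left(\frac{29}{56} + D - \frac{61}{D}\right)$ ($q{\left(D,p \right)} = \left(D - \left(- \frac{29}{56} + \frac{61}{D}\right)\right) \left(213 + p\right) = \left(D + \left(\frac{29}{56} - \frac{61}{D}\right)\right) \left(213 + p\right) = \left(\frac{29}{56} + D - \frac{61}{D}\right) \left(213 + p\right) = \left(213 + p\right) \left(\frac{29}{56} + D - \frac{61}{D}\right)$)
$q{\left(96,-212 \right)} + 2909 = \frac{-727608 - -724192 + 96 \left(6177 + 29 \left(-212\right) + 11928 \cdot 96 + 56 \cdot 96 \left(-212\right)\right)}{56 \cdot 96} + 2909 = \frac{1}{56} \cdot \frac{1}{96} \left(-727608 + 724192 + 96 \left(6177 - 6148 + 1145088 - 1139712\right)\right) + 2909 = \frac{1}{56} \cdot \frac{1}{96} \left(-727608 + 724192 + 96 \cdot 5405\right) + 2909 = \frac{1}{56} \cdot \frac{1}{96} \left(-727608 + 724192 + 518880\right) + 2909 = \frac{1}{56} \cdot \frac{1}{96} \cdot 515464 + 2909 = \frac{64433}{672} + 2909 = \frac{2019281}{672}$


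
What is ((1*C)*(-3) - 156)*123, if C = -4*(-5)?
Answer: -26568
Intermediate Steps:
C = 20
((1*C)*(-3) - 156)*123 = ((1*20)*(-3) - 156)*123 = (20*(-3) - 156)*123 = (-60 - 156)*123 = -216*123 = -26568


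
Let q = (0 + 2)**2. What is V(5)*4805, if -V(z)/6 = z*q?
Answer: -576600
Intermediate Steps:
q = 4 (q = 2**2 = 4)
V(z) = -24*z (V(z) = -6*z*4 = -24*z)
V(5)*4805 = -24*5*4805 = -120*4805 = -576600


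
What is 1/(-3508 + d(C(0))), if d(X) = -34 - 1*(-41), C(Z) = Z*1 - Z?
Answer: -1/3501 ≈ -0.00028563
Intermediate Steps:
C(Z) = 0 (C(Z) = Z - Z = 0)
d(X) = 7 (d(X) = -34 + 41 = 7)
1/(-3508 + d(C(0))) = 1/(-3508 + 7) = 1/(-3501) = -1/3501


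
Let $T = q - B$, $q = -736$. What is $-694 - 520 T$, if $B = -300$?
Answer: $226026$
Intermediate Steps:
$T = -436$ ($T = -736 - -300 = -736 + 300 = -436$)
$-694 - 520 T = -694 - -226720 = -694 + 226720 = 226026$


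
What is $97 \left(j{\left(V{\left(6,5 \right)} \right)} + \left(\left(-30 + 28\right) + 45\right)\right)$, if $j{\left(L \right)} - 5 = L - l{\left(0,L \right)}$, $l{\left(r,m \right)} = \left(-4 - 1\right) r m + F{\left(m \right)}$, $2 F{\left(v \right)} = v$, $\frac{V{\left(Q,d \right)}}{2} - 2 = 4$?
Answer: $5238$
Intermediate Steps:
$V{\left(Q,d \right)} = 12$ ($V{\left(Q,d \right)} = 4 + 2 \cdot 4 = 4 + 8 = 12$)
$F{\left(v \right)} = \frac{v}{2}$
$l{\left(r,m \right)} = \frac{m}{2} - 5 m r$ ($l{\left(r,m \right)} = \left(-4 - 1\right) r m + \frac{m}{2} = - 5 r m + \frac{m}{2} = - 5 m r + \frac{m}{2} = \frac{m}{2} - 5 m r$)
$j{\left(L \right)} = 5 + \frac{L}{2}$ ($j{\left(L \right)} = 5 + \left(L - \frac{L \left(1 - 0\right)}{2}\right) = 5 + \left(L - \frac{L \left(1 + 0\right)}{2}\right) = 5 + \left(L - \frac{1}{2} L 1\right) = 5 + \left(L - \frac{L}{2}\right) = 5 + \frac{L}{2}$)
$97 \left(j{\left(V{\left(6,5 \right)} \right)} + \left(\left(-30 + 28\right) + 45\right)\right) = 97 \left(\left(5 + \frac{1}{2} \cdot 12\right) + \left(\left(-30 + 28\right) + 45\right)\right) = 97 \left(\left(5 + 6\right) + \left(-2 + 45\right)\right) = 97 \left(11 + 43\right) = 97 \cdot 54 = 5238$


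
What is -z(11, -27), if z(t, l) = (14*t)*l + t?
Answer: 4147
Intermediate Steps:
z(t, l) = t + 14*l*t (z(t, l) = 14*l*t + t = t + 14*l*t)
-z(11, -27) = -11*(1 + 14*(-27)) = -11*(1 - 378) = -11*(-377) = -1*(-4147) = 4147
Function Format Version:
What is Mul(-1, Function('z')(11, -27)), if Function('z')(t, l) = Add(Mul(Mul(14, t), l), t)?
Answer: 4147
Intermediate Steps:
Function('z')(t, l) = Add(t, Mul(14, l, t)) (Function('z')(t, l) = Add(Mul(14, l, t), t) = Add(t, Mul(14, l, t)))
Mul(-1, Function('z')(11, -27)) = Mul(-1, Mul(11, Add(1, Mul(14, -27)))) = Mul(-1, Mul(11, Add(1, -378))) = Mul(-1, Mul(11, -377)) = Mul(-1, -4147) = 4147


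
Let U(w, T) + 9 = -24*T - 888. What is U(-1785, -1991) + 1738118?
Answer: 1785005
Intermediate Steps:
U(w, T) = -897 - 24*T (U(w, T) = -9 + (-24*T - 888) = -9 + (-888 - 24*T) = -897 - 24*T)
U(-1785, -1991) + 1738118 = (-897 - 24*(-1991)) + 1738118 = (-897 + 47784) + 1738118 = 46887 + 1738118 = 1785005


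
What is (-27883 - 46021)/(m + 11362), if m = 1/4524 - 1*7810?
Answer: -334341696/16069249 ≈ -20.806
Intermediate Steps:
m = -35332439/4524 (m = 1/4524 - 7810 = -35332439/4524 ≈ -7810.0)
(-27883 - 46021)/(m + 11362) = (-27883 - 46021)/(-35332439/4524 + 11362) = -73904/16069249/4524 = -73904*4524/16069249 = -334341696/16069249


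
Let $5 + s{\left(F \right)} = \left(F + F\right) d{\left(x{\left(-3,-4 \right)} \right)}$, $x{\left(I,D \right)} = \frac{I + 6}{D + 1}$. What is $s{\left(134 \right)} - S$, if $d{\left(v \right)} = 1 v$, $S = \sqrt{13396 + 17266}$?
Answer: $-273 - \sqrt{30662} \approx -448.11$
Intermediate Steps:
$x{\left(I,D \right)} = \frac{6 + I}{1 + D}$
$S = \sqrt{30662} \approx 175.11$
$d{\left(v \right)} = v$
$s{\left(F \right)} = -5 - 2 F$ ($s{\left(F \right)} = -5 + \left(F + F\right) \frac{6 - 3}{1 - 4} = -5 + 2 F \frac{1}{-3} \cdot 3 = -5 + 2 F \left(\left(- \frac{1}{3}\right) 3\right) = -5 + 2 F \left(-1\right) = -5 - 2 F$)
$s{\left(134 \right)} - S = \left(-5 - 268\right) - \sqrt{30662} = -273 - \sqrt{30662}$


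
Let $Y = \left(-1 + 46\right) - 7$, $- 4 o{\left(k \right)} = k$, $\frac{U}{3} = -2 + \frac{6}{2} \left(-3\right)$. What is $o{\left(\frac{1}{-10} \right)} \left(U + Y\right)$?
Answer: $\frac{1}{8} \approx 0.125$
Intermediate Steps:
$U = -33$ ($U = 3 \left(-2 + \frac{6}{2} \left(-3\right)\right) = 3 \left(-2 + 6 \cdot \frac{1}{2} \left(-3\right)\right) = 3 \left(-2 + 3 \left(-3\right)\right) = 3 \left(-2 - 9\right) = 3 \left(-11\right) = -33$)
$o{\left(k \right)} = - \frac{k}{4}$
$Y = 38$ ($Y = 45 - 7 = 38$)
$o{\left(\frac{1}{-10} \right)} \left(U + Y\right) = - \frac{1}{4 \left(-10\right)} \left(-33 + 38\right) = \left(- \frac{1}{4}\right) \left(- \frac{1}{10}\right) 5 = \frac{1}{40} \cdot 5 = \frac{1}{8}$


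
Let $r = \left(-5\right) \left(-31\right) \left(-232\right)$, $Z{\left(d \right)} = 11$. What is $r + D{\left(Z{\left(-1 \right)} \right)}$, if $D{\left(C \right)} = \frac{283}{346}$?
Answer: $- \frac{12441877}{346} \approx -35959.0$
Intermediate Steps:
$D{\left(C \right)} = \frac{283}{346}$ ($D{\left(C \right)} = 283 \cdot \frac{1}{346} = \frac{283}{346}$)
$r = -35960$ ($r = 155 \left(-232\right) = -35960$)
$r + D{\left(Z{\left(-1 \right)} \right)} = -35960 + \frac{283}{346} = - \frac{12441877}{346}$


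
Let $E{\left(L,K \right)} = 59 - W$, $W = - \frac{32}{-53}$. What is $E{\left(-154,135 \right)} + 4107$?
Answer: $\frac{220766}{53} \approx 4165.4$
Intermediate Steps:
$W = \frac{32}{53}$ ($W = \left(-32\right) \left(- \frac{1}{53}\right) = \frac{32}{53} \approx 0.60377$)
$E{\left(L,K \right)} = \frac{3095}{53}$ ($E{\left(L,K \right)} = 59 - \frac{32}{53} = \frac{3095}{53}$)
$E{\left(-154,135 \right)} + 4107 = \frac{3095}{53} + 4107 = \frac{220766}{53}$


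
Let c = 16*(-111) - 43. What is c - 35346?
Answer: -37165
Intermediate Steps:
c = -1819 (c = -1776 - 43 = -1819)
c - 35346 = -1819 - 35346 = -37165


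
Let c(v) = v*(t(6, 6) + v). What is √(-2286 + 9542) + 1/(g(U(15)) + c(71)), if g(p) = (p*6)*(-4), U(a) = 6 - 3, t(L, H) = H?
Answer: 1/5395 + 2*√1814 ≈ 85.182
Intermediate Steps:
U(a) = 3
g(p) = -24*p (g(p) = (6*p)*(-4) = -24*p)
c(v) = v*(6 + v)
√(-2286 + 9542) + 1/(g(U(15)) + c(71)) = √(-2286 + 9542) + 1/(-24*3 + 71*(6 + 71)) = √7256 + 1/(-72 + 71*77) = 2*√1814 + 1/(-72 + 5467) = 2*√1814 + 1/5395 = 1/5395 + 2*√1814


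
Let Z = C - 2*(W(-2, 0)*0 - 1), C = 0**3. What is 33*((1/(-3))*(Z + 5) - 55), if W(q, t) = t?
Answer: -1892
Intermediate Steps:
C = 0
Z = 2 (Z = 0 - 2*(0*0 - 1) = 0 - 2*(0 - 1) = 0 - 2*(-1) = 0 + 2 = 2)
33*((1/(-3))*(Z + 5) - 55) = 33*((1/(-3))*(2 + 5) - 55) = 33*((1*(-1/3))*7 - 55) = 33*(-1/3*7 - 55) = 33*(-7/3 - 55) = 33*(-172/3) = -1892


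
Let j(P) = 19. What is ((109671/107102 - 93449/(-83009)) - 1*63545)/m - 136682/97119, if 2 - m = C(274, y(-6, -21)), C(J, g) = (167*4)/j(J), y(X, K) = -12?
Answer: 115740589113822969397/60440076424436940 ≈ 1915.0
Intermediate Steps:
C(J, g) = 668/19 (C(J, g) = (167*4)/19 = 668*(1/19) = 668/19)
m = -630/19 (m = 2 - 1*668/19 = 2 - 668/19 = -630/19 ≈ -33.158)
((109671/107102 - 93449/(-83009)) - 1*63545)/m - 136682/97119 = ((109671/107102 - 93449/(-83009)) - 1*63545)/(-630/19) - 136682/97119 = ((109671*(1/107102) - 93449*(-1/83009)) - 63545)*(-19/630) - 136682*1/97119 = ((109671/107102 + 93449/83009) - 63545)*(-19/630) - 136682/97119 = (19112254837/8890429918 - 63545)*(-19/630) - 136682/97119 = -564923256884473/8890429918*(-19/630) - 136682/97119 = 10733541880804987/5600970848340 - 136682/97119 = 115740589113822969397/60440076424436940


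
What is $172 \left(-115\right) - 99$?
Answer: $-19879$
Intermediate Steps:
$172 \left(-115\right) - 99 = -19780 - 99 = -19879$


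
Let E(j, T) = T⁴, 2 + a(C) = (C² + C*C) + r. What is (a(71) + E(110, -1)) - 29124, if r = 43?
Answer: -19000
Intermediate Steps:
a(C) = 41 + 2*C² (a(C) = -2 + ((C² + C*C) + 43) = -2 + ((C² + C²) + 43) = -2 + (2*C² + 43) = -2 + (43 + 2*C²) = 41 + 2*C²)
(a(71) + E(110, -1)) - 29124 = ((41 + 2*71²) + (-1)⁴) - 29124 = ((41 + 2*5041) + 1) - 29124 = ((41 + 10082) + 1) - 29124 = (10123 + 1) - 29124 = 10124 - 29124 = -19000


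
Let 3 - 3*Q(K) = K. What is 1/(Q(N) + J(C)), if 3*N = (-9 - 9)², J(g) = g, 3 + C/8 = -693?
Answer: -1/5603 ≈ -0.00017848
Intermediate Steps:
C = -5568 (C = -24 + 8*(-693) = -24 - 5544 = -5568)
N = 108 (N = (-9 - 9)²/3 = (⅓)*(-18)² = (⅓)*324 = 108)
Q(K) = 1 - K/3
1/(Q(N) + J(C)) = 1/((1 - ⅓*108) - 5568) = 1/((1 - 36) - 5568) = 1/(-35 - 5568) = 1/(-5603) = -1/5603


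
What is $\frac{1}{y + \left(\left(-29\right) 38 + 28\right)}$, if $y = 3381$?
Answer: $\frac{1}{2307} \approx 0.00043346$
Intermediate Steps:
$\frac{1}{y + \left(\left(-29\right) 38 + 28\right)} = \frac{1}{3381 + \left(\left(-29\right) 38 + 28\right)} = \frac{1}{3381 + \left(-1102 + 28\right)} = \frac{1}{3381 - 1074} = \frac{1}{2307}$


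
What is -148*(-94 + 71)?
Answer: 3404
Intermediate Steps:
-148*(-94 + 71) = -148*(-23) = 3404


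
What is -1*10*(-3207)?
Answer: 32070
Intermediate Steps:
-1*10*(-3207) = -10*(-3207) = 32070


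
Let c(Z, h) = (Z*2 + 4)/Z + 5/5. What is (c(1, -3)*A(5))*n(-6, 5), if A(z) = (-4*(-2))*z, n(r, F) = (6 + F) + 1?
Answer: 3360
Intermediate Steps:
n(r, F) = 7 + F
A(z) = 8*z
c(Z, h) = 1 + (4 + 2*Z)/Z (c(Z, h) = (2*Z + 4)/Z + 5*(⅕) = (4 + 2*Z)/Z + 1 = 1 + (4 + 2*Z)/Z)
(c(1, -3)*A(5))*n(-6, 5) = ((3 + 4/1)*(8*5))*(7 + 5) = ((3 + 4*1)*40)*12 = ((3 + 4)*40)*12 = (7*40)*12 = 280*12 = 3360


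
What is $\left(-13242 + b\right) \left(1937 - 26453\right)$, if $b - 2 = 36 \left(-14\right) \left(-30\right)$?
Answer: $-46090080$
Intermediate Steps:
$b = 15122$ ($b = 2 + 36 \left(-14\right) \left(-30\right) = 2 - -15120 = 2 + 15120 = 15122$)
$\left(-13242 + b\right) \left(1937 - 26453\right) = \left(-13242 + 15122\right) \left(1937 - 26453\right) = 1880 \left(-24516\right) = -46090080$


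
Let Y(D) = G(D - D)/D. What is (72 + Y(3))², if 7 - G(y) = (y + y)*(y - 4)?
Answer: 49729/9 ≈ 5525.4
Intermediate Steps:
G(y) = 7 - 2*y*(-4 + y) (G(y) = 7 - (y + y)*(y - 4) = 7 - 2*y*(-4 + y))
Y(D) = 7/D (Y(D) = (7 - 2*(D - D)² + 8*(D - D))/D = (7 - 2*0² + 8*0)/D = (7 - 2*0 + 0)/D = (7 + 0 + 0)/D = 7/D)
(72 + Y(3))² = (72 + 7/3)² = (223/3)² = 49729/9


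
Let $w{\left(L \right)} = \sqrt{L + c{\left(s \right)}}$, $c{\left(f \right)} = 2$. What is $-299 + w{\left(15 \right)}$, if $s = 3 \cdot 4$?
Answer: $-299 + \sqrt{17} \approx -294.88$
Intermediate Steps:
$s = 12$
$w{\left(L \right)} = \sqrt{2 + L}$ ($w{\left(L \right)} = \sqrt{L + 2} = \sqrt{2 + L}$)
$-299 + w{\left(15 \right)} = -299 + \sqrt{2 + 15} = -299 + \sqrt{17}$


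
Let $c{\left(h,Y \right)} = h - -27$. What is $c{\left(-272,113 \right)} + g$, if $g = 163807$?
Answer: $163562$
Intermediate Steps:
$c{\left(h,Y \right)} = 27 + h$ ($c{\left(h,Y \right)} = h + 27 = 27 + h$)
$c{\left(-272,113 \right)} + g = \left(27 - 272\right) + 163807 = -245 + 163807 = 163562$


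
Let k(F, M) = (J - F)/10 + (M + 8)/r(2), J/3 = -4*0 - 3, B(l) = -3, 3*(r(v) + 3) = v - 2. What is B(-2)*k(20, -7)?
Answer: 97/10 ≈ 9.7000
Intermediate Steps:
r(v) = -11/3 + v/3 (r(v) = -3 + (v - 2)/3 = -3 + (-2 + v)/3 = -3 + (-2/3 + v/3) = -11/3 + v/3)
J = -9 (J = 3*(-4*0 - 3) = 3*(0 - 3) = 3*(-3) = -9)
k(F, M) = -107/30 - M/3 - F/10 (k(F, M) = (-9 - F)/10 + (M + 8)/(-11/3 + (1/3)*2) = (-9 - F)*(1/10) + (8 + M)/(-11/3 + 2/3) = (-9/10 - F/10) + (8 + M)/(-3) = (-9/10 - F/10) + (8 + M)*(-1/3) = (-9/10 - F/10) + (-8/3 - M/3) = -107/30 - M/3 - F/10)
B(-2)*k(20, -7) = -3*(-107/30 - 1/3*(-7) - 1/10*20) = -3*(-107/30 + 7/3 - 2) = -3*(-97/30) = 97/10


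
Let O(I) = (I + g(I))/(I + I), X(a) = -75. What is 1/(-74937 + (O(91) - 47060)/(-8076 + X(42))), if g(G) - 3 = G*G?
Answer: -1483482/111159134089 ≈ -1.3346e-5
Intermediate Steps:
g(G) = 3 + G² (g(G) = 3 + G*G = 3 + G²)
O(I) = (3 + I + I²)/(2*I) (O(I) = (I + (3 + I²))/(I + I) = (3 + I + I²)/((2*I)) = (3 + I + I²)*(1/(2*I)) = (3 + I + I²)/(2*I))
1/(-74937 + (O(91) - 47060)/(-8076 + X(42))) = 1/(-74937 + ((½)*(3 + 91 + 91²)/91 - 47060)/(-8076 - 75)) = 1/(-74937 + ((½)*(1/91)*(3 + 91 + 8281) - 47060)/(-8151)) = 1/(-74937 + ((½)*(1/91)*8375 - 47060)*(-1/8151)) = 1/(-74937 + (8375/182 - 47060)*(-1/8151)) = 1/(-74937 - 8556545/182*(-1/8151)) = 1/(-74937 + 8556545/1483482) = 1/(-111159134089/1483482) = -1483482/111159134089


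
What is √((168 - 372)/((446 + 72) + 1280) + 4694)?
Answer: 2*√948400949/899 ≈ 68.512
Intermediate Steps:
√((168 - 372)/((446 + 72) + 1280) + 4694) = √(-204/(518 + 1280) + 4694) = √(-204/1798 + 4694) = √(-204*1/1798 + 4694) = √(-102/899 + 4694) = √(4219804/899) = 2*√948400949/899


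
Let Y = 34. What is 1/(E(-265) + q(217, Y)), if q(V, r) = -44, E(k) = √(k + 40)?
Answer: -44/2161 - 15*I/2161 ≈ -0.020361 - 0.0069412*I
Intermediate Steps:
E(k) = √(40 + k)
1/(E(-265) + q(217, Y)) = 1/(√(40 - 265) - 44) = 1/(√(-225) - 44) = 1/(15*I - 44) = 1/(-44 + 15*I) = (-44 - 15*I)/2161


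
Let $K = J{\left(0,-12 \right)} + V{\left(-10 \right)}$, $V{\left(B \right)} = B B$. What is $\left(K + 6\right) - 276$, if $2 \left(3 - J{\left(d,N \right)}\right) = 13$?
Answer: $- \frac{347}{2} \approx -173.5$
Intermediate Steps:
$J{\left(d,N \right)} = - \frac{7}{2}$ ($J{\left(d,N \right)} = 3 - \frac{13}{2} = - \frac{7}{2}$)
$V{\left(B \right)} = B^{2}$
$K = \frac{193}{2}$ ($K = - \frac{7}{2} + \left(-10\right)^{2} = - \frac{7}{2} + 100 = \frac{193}{2} \approx 96.5$)
$\left(K + 6\right) - 276 = \left(\frac{193}{2} + 6\right) - 276 = \frac{205}{2} - 276 = - \frac{347}{2}$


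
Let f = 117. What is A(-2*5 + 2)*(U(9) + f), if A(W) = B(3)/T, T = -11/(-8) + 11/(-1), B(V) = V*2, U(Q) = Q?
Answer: -864/11 ≈ -78.545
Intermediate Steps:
B(V) = 2*V
T = -77/8 (T = -11*(-1/8) + 11*(-1) = 11/8 - 11 = -77/8 ≈ -9.6250)
A(W) = -48/77 (A(W) = (2*3)/(-77/8) = 6*(-8/77) = -48/77)
A(-2*5 + 2)*(U(9) + f) = -48*(9 + 117)/77 = -48/77*126 = -864/11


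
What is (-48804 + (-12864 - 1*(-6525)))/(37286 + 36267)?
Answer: -55143/73553 ≈ -0.74970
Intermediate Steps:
(-48804 + (-12864 - 1*(-6525)))/(37286 + 36267) = (-48804 + (-12864 + 6525))/73553 = (-48804 - 6339)*(1/73553) = -55143*1/73553 = -55143/73553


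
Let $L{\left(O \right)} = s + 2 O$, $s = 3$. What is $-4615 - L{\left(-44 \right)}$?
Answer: $-4530$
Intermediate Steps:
$L{\left(O \right)} = 3 + 2 O$
$-4615 - L{\left(-44 \right)} = -4615 - \left(3 + 2 \left(-44\right)\right) = -4615 - \left(3 - 88\right) = -4615 - -85 = -4615 + 85 = -4530$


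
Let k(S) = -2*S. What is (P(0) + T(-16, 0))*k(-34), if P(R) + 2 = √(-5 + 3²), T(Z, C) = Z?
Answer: -1088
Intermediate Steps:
P(R) = 0 (P(R) = -2 + √(-5 + 3²) = -2 + √(-5 + 9) = -2 + √4 = -2 + 2 = 0)
(P(0) + T(-16, 0))*k(-34) = (0 - 16)*(-2*(-34)) = -16*68 = -1088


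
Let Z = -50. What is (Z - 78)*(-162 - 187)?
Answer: 44672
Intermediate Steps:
(Z - 78)*(-162 - 187) = (-50 - 78)*(-162 - 187) = -128*(-349) = 44672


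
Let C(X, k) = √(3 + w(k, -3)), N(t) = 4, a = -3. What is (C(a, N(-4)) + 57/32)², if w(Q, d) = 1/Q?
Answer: 6577/1024 + 57*√13/32 ≈ 12.845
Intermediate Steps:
C(X, k) = √(3 + 1/k)
(C(a, N(-4)) + 57/32)² = (√(3 + 1/4) + 57/32)² = (√(3 + ¼) + 57*(1/32))² = (√(13/4) + 57/32)² = (√13/2 + 57/32)² = (57/32 + √13/2)²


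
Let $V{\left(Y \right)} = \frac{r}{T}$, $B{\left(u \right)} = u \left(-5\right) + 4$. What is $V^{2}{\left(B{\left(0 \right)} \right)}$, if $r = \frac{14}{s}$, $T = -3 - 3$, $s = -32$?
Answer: $\frac{49}{9216} \approx 0.0053168$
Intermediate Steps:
$T = -6$
$B{\left(u \right)} = 4 - 5 u$ ($B{\left(u \right)} = - 5 u + 4 = 4 - 5 u$)
$r = - \frac{7}{16}$ ($r = \frac{14}{-32} = 14 \left(- \frac{1}{32}\right) = - \frac{7}{16} \approx -0.4375$)
$V{\left(Y \right)} = \frac{7}{96}$ ($V{\left(Y \right)} = - \frac{7}{16 \left(-6\right)} = \left(- \frac{7}{16}\right) \left(- \frac{1}{6}\right) = \frac{7}{96}$)
$V^{2}{\left(B{\left(0 \right)} \right)} = \left(\frac{7}{96}\right)^{2} = \frac{49}{9216}$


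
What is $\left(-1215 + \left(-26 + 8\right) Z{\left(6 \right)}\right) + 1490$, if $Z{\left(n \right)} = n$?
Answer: $167$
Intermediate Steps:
$\left(-1215 + \left(-26 + 8\right) Z{\left(6 \right)}\right) + 1490 = \left(-1215 + \left(-26 + 8\right) 6\right) + 1490 = \left(-1215 - 108\right) + 1490 = -1323 + 1490 = 167$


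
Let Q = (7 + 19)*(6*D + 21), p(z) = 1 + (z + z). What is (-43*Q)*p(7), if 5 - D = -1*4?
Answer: -1257750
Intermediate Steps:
D = 9 (D = 5 - (-1)*4 = 5 - 1*(-4) = 5 + 4 = 9)
p(z) = 1 + 2*z
Q = 1950 (Q = (7 + 19)*(6*9 + 21) = 26*(54 + 21) = 26*75 = 1950)
(-43*Q)*p(7) = (-43*1950)*(1 + 2*7) = -83850*(1 + 14) = -83850*15 = -1257750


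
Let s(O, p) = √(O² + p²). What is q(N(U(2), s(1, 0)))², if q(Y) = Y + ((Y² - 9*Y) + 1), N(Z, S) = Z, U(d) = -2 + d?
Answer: 1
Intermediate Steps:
q(Y) = 1 + Y² - 8*Y (q(Y) = Y + (1 + Y² - 9*Y) = 1 + Y² - 8*Y)
q(N(U(2), s(1, 0)))² = (1 + (-2 + 2)² - 8*(-2 + 2))² = (1 + 0² - 8*0)² = (1 + 0 + 0)² = 1² = 1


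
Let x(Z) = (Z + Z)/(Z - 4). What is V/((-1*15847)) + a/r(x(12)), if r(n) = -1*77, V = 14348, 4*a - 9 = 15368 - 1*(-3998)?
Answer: -311454809/4880876 ≈ -63.811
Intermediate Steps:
a = 19375/4 (a = 9/4 + (15368 - 1*(-3998))/4 = 9/4 + (15368 + 3998)/4 = 9/4 + (¼)*19366 = 9/4 + 9683/2 = 19375/4 ≈ 4843.8)
x(Z) = 2*Z/(-4 + Z) (x(Z) = (2*Z)/(-4 + Z) = 2*Z/(-4 + Z))
r(n) = -77
V/((-1*15847)) + a/r(x(12)) = 14348/((-1*15847)) + (19375/4)/(-77) = 14348/(-15847) + (19375/4)*(-1/77) = 14348*(-1/15847) - 19375/308 = -14348/15847 - 19375/308 = -311454809/4880876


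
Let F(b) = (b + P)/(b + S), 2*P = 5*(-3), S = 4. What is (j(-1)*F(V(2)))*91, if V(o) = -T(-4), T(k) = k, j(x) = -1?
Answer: 637/16 ≈ 39.813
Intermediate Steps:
P = -15/2 (P = (5*(-3))/2 = (1/2)*(-15) = -15/2 ≈ -7.5000)
V(o) = 4 (V(o) = -1*(-4) = 4)
F(b) = (-15/2 + b)/(4 + b) (F(b) = (b - 15/2)/(b + 4) = (-15/2 + b)/(4 + b))
(j(-1)*F(V(2)))*91 = -(-15/2 + 4)/(4 + 4)*91 = -(-7)/(8*2)*91 = -1*(-7/16)*91 = (7/16)*91 = 637/16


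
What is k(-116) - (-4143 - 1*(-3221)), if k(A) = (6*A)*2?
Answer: -470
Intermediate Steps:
k(A) = 12*A
k(-116) - (-4143 - 1*(-3221)) = 12*(-116) - (-4143 - 1*(-3221)) = -1392 - (-4143 + 3221) = -1392 - 1*(-922) = -1392 + 922 = -470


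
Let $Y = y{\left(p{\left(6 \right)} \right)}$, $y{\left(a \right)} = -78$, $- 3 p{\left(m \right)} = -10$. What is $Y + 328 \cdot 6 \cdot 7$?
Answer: $13698$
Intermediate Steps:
$p{\left(m \right)} = \frac{10}{3}$ ($p{\left(m \right)} = \left(- \frac{1}{3}\right) \left(-10\right) = \frac{10}{3}$)
$Y = -78$
$Y + 328 \cdot 6 \cdot 7 = -78 + 328 \cdot 6 \cdot 7 = -78 + 328 \cdot 42 = -78 + 13776 = 13698$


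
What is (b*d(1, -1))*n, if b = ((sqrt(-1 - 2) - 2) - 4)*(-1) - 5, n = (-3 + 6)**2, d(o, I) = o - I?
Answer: 18 - 18*I*sqrt(3) ≈ 18.0 - 31.177*I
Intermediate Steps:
n = 9 (n = 3**2 = 9)
b = 1 - I*sqrt(3) (b = ((sqrt(-3) - 2) - 4)*(-1) - 5 = ((I*sqrt(3) - 2) - 4)*(-1) - 5 = ((-2 + I*sqrt(3)) - 4)*(-1) - 5 = (-6 + I*sqrt(3))*(-1) - 5 = (6 - I*sqrt(3)) - 5 = 1 - I*sqrt(3) ≈ 1.0 - 1.732*I)
(b*d(1, -1))*n = ((1 - I*sqrt(3))*(1 - 1*(-1)))*9 = ((1 - I*sqrt(3))*(1 + 1))*9 = ((1 - I*sqrt(3))*2)*9 = (2 - 2*I*sqrt(3))*9 = 18 - 18*I*sqrt(3)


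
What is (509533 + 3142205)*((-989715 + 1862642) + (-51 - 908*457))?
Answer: 1672203864960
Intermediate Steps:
(509533 + 3142205)*((-989715 + 1862642) + (-51 - 908*457)) = 3651738*(872927 + (-51 - 414956)) = 3651738*(872927 - 415007) = 3651738*457920 = 1672203864960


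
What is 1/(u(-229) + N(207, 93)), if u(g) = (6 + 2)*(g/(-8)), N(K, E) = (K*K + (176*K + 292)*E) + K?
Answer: 1/3458617 ≈ 2.8913e-7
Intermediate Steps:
N(K, E) = K + K² + E*(292 + 176*K) (N(K, E) = (K² + (292 + 176*K)*E) + K = (K² + E*(292 + 176*K)) + K = K + K² + E*(292 + 176*K))
u(g) = -g (u(g) = 8*(g*(-⅛)) = 8*(-g/8) = -g)
1/(u(-229) + N(207, 93)) = 1/(-1*(-229) + (207 + 207² + 292*93 + 176*93*207)) = 1/(229 + (207 + 42849 + 27156 + 3388176)) = 1/(229 + 3458388) = 1/3458617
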